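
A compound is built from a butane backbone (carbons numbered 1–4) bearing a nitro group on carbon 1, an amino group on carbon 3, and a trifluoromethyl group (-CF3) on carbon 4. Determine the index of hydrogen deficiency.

1

Atom tally by fragment:
  O2NCH2 → C:1 H:2 N:1 O:2
  CH2 → C:1 H:2
  CH(NH2) → C:1 H:3 N:1
  CH2CF3 → C:2 H:2 F:3
Element totals:
  C: 5
  H: 9
  F: 3
  N: 2
  O: 2
Molecular formula: C5H9F3N2O2.
DoU = (2C + 2 + N − H − X) / 2 = (2·5 + 2 + 2 − 9 − 3) / 2 = 1.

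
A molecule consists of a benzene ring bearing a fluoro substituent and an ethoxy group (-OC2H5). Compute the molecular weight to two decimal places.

140.16 g/mol

Atom tally by fragment:
  benzene ring core → C:6 H:6
  (− 2 ring H displaced by substituents)
  + F → F:1
  + OC2H5 → C:2 H:5 O:1
Element totals:
  C: 8
  H: 9
  F: 1
  O: 1
Molecular formula: C8H9FO.
  M = 8(12.011) + 9(1.008) + 18.998 + 15.999
    = 96.088 + 9.072 + 18.998 + 15.999 = 140.157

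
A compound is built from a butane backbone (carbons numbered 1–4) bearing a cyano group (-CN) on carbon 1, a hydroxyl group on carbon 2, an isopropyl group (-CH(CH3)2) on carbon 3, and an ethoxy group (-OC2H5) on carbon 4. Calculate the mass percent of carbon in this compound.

Atom tally by fragment:
  NCCH2 → C:2 H:2 N:1
  CH(OH) → C:1 H:2 O:1
  CH(CH(CH3)2) → C:4 H:8
  CH2OC2H5 → C:3 H:7 O:1
Element totals:
  C: 10
  H: 19
  N: 1
  O: 2
Molecular formula: C10H19NO2.
Molar mass = 185.267 g/mol.
Mass from C: 10 × 12.011 = 120.110 g/mol.
%C = 120.110 / 185.267 × 100 = 64.83%.

64.83%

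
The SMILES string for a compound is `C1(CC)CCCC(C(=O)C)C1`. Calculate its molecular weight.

Atom tally by fragment:
  cyclohexane ring core → C:6 H:12
  (− 2 ring H displaced by substituents)
  + C2H5 → C:2 H:5
  + COCH3 → C:2 H:3 O:1
Element totals:
  C: 10
  H: 18
  O: 1
Molecular formula: C10H18O.
  M = 10(12.011) + 18(1.008) + 15.999
    = 120.110 + 18.144 + 15.999 = 154.253

154.25 g/mol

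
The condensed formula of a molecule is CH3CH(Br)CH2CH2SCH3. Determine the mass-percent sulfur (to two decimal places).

17.51%

Element totals:
  C: 5
  H: 11
  Br: 1
  S: 1
Molecular formula: C5H11BrS.
Molar mass = 183.107 g/mol.
Mass from S: 1 × 32.06 = 32.060 g/mol.
%S = 32.060 / 183.107 × 100 = 17.51%.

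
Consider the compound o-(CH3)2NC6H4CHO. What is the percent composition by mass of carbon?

72.46%

Element totals:
  C: 9
  H: 11
  N: 1
  O: 1
Molecular formula: C9H11NO.
Molar mass = 149.193 g/mol.
Mass from C: 9 × 12.011 = 108.099 g/mol.
%C = 108.099 / 149.193 × 100 = 72.46%.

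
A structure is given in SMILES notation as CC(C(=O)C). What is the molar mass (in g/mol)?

Atom tally by fragment:
  CH3 → C:1 H:3
  CH2COCH3 → C:3 H:5 O:1
Element totals:
  C: 4
  H: 8
  O: 1
Molecular formula: C4H8O.
  M = 4(12.011) + 8(1.008) + 15.999
    = 48.044 + 8.064 + 15.999 = 72.107

72.11 g/mol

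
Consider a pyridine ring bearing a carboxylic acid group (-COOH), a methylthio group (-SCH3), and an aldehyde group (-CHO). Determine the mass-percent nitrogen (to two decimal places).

Atom tally by fragment:
  pyridine ring core → C:5 H:5 N:1
  (− 3 ring H displaced by substituents)
  + COOH → C:1 H:1 O:2
  + SCH3 → C:1 H:3 S:1
  + CHO → C:1 H:1 O:1
Element totals:
  C: 8
  H: 7
  N: 1
  O: 3
  S: 1
Molecular formula: C8H7NO3S.
Molar mass = 197.208 g/mol.
Mass from N: 1 × 14.007 = 14.007 g/mol.
%N = 14.007 / 197.208 × 100 = 7.10%.

7.10%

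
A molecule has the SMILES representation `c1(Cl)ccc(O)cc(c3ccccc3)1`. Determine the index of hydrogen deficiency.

Atom tally by fragment:
  benzene ring core → C:6 H:6
  (− 3 ring H displaced by substituents)
  + Cl → Cl:1
  + OH → O:1 H:1
  + C6H5 → C:6 H:5
Element totals:
  C: 12
  H: 9
  Cl: 1
  O: 1
Molecular formula: C12H9ClO.
DoU = (2C + 2 + N − H − X) / 2 = (2·12 + 2 + 0 − 9 − 1) / 2 = 8.

8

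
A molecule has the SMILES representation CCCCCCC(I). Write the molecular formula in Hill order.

Atom tally by fragment:
  CH3 → C:1 H:3
  CH2 → C:1 H:2
  CH2 → C:1 H:2
  CH2 → C:1 H:2
  CH2 → C:1 H:2
  CH2 → C:1 H:2
  CH2I → C:1 H:2 I:1
Element totals:
  C: 7
  H: 15
  I: 1

C7H15I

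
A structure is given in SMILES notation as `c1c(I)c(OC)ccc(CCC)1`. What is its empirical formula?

Atom tally by fragment:
  benzene ring core → C:6 H:6
  (− 3 ring H displaced by substituents)
  + I → I:1
  + OCH3 → C:1 H:3 O:1
  + CH2CH2CH3 → C:3 H:7
Element totals:
  C: 10
  H: 13
  I: 1
  O: 1
Molecular formula: C10H13IO.
gcd of subscripts (10, 13, 1, 1) = 1, so the empirical formula equals the molecular formula.

C10H13IO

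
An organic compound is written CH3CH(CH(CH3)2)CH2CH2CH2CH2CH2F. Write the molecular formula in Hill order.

C10H21F

Element totals:
  C: 10
  H: 21
  F: 1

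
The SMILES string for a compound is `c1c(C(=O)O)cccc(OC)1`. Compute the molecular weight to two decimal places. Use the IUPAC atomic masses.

152.15 g/mol

Atom tally by fragment:
  benzene ring core → C:6 H:6
  (− 2 ring H displaced by substituents)
  + COOH → C:1 H:1 O:2
  + OCH3 → C:1 H:3 O:1
Element totals:
  C: 8
  H: 8
  O: 3
Molecular formula: C8H8O3.
  M = 8(12.011) + 8(1.008) + 3(15.999)
    = 96.088 + 8.064 + 47.997 = 152.149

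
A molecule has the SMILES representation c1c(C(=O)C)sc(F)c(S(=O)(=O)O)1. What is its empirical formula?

Atom tally by fragment:
  thiophene ring core → C:4 H:4 S:1
  (− 3 ring H displaced by substituents)
  + COCH3 → C:2 H:3 O:1
  + F → F:1
  + SO3H → S:1 O:3 H:1
Element totals:
  C: 6
  H: 5
  F: 1
  O: 4
  S: 2
Molecular formula: C6H5FO4S2.
gcd of subscripts (6, 1, 5, 4, 2) = 1, so the empirical formula equals the molecular formula.

C6H5FO4S2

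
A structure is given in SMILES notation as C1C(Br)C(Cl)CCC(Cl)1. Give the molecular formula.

Atom tally by fragment:
  cyclohexane ring core → C:6 H:12
  (− 3 ring H displaced by substituents)
  + Br → Br:1
  + Cl → Cl:1
  + Cl → Cl:1
Element totals:
  C: 6
  H: 9
  Br: 1
  Cl: 2

C6H9BrCl2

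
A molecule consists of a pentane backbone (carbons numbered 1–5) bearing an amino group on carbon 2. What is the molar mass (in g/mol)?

Atom tally by fragment:
  CH3 → C:1 H:3
  CH(NH2) → C:1 H:3 N:1
  CH2 → C:1 H:2
  CH2 → C:1 H:2
  CH3 → C:1 H:3
Element totals:
  C: 5
  H: 13
  N: 1
Molecular formula: C5H13N.
  M = 5(12.011) + 13(1.008) + 14.007
    = 60.055 + 13.104 + 14.007 = 87.166

87.17 g/mol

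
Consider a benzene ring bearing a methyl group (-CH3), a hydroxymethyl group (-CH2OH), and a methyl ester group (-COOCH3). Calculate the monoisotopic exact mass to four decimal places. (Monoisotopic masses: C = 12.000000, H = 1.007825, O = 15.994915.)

180.0786

Atom tally by fragment:
  benzene ring core → C:6 H:6
  (− 3 ring H displaced by substituents)
  + CH3 → C:1 H:3
  + CH2OH → C:1 H:3 O:1
  + COOCH3 → C:2 H:3 O:2
Element totals:
  C: 10
  H: 12
  O: 3
Molecular formula: C10H12O3.
  M = 10(12.0) + 12(1.007825) + 3(15.994915)
    = 120.000000 + 12.093900 + 47.984745 = 180.078645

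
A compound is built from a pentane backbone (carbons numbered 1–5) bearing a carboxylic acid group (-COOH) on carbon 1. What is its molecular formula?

Atom tally by fragment:
  HOOCCH2 → C:2 H:3 O:2
  CH2 → C:1 H:2
  CH2 → C:1 H:2
  CH2 → C:1 H:2
  CH3 → C:1 H:3
Element totals:
  C: 6
  H: 12
  O: 2

C6H12O2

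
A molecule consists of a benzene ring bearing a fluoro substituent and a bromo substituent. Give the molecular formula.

C6H4BrF

Atom tally by fragment:
  benzene ring core → C:6 H:6
  (− 2 ring H displaced by substituents)
  + F → F:1
  + Br → Br:1
Element totals:
  C: 6
  H: 4
  Br: 1
  F: 1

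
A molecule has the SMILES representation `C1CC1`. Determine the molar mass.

Atom tally by fragment:
  cyclopropane ring core → C:3 H:6
Element totals:
  C: 3
  H: 6
Molecular formula: C3H6.
  M = 3(12.011) + 6(1.008)
    = 36.033 + 6.048 = 42.081

42.08 g/mol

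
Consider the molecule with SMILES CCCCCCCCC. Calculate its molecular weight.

128.26 g/mol

Atom tally by fragment:
  CH3 → C:1 H:3
  CH2 → C:1 H:2
  CH2 → C:1 H:2
  CH2 → C:1 H:2
  CH2 → C:1 H:2
  CH2 → C:1 H:2
  CH2 → C:1 H:2
  CH2 → C:1 H:2
  CH3 → C:1 H:3
Element totals:
  C: 9
  H: 20
Molecular formula: C9H20.
  M = 9(12.011) + 20(1.008)
    = 108.099 + 20.160 = 128.259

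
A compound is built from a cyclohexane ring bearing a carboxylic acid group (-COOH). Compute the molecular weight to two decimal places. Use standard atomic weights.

Atom tally by fragment:
  cyclohexane ring core → C:6 H:12
  (− 1 ring H displaced by substituents)
  + COOH → C:1 H:1 O:2
Element totals:
  C: 7
  H: 12
  O: 2
Molecular formula: C7H12O2.
  M = 7(12.011) + 12(1.008) + 2(15.999)
    = 84.077 + 12.096 + 31.998 = 128.171

128.17 g/mol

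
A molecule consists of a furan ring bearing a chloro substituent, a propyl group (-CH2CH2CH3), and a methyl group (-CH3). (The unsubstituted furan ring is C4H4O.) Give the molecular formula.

C8H11ClO

Atom tally by fragment:
  furan ring core → C:4 H:4 O:1
  (− 3 ring H displaced by substituents)
  + Cl → Cl:1
  + CH2CH2CH3 → C:3 H:7
  + CH3 → C:1 H:3
Element totals:
  C: 8
  H: 11
  Cl: 1
  O: 1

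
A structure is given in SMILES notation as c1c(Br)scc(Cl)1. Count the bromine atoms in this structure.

1

Atom tally by fragment:
  thiophene ring core → C:4 H:4 S:1
  (− 2 ring H displaced by substituents)
  + Br → Br:1
  + Cl → Cl:1
Element totals:
  C: 4
  H: 2
  Br: 1
  Cl: 1
  S: 1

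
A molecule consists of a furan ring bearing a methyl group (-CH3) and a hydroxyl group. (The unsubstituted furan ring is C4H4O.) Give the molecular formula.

C5H6O2

Atom tally by fragment:
  furan ring core → C:4 H:4 O:1
  (− 2 ring H displaced by substituents)
  + CH3 → C:1 H:3
  + OH → O:1 H:1
Element totals:
  C: 5
  H: 6
  O: 2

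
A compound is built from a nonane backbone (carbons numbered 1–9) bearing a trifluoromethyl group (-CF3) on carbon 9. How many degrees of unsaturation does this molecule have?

Atom tally by fragment:
  CH3 → C:1 H:3
  CH2 → C:1 H:2
  CH2 → C:1 H:2
  CH2 → C:1 H:2
  CH2 → C:1 H:2
  CH2 → C:1 H:2
  CH2 → C:1 H:2
  CH2 → C:1 H:2
  CH2CF3 → C:2 H:2 F:3
Element totals:
  C: 10
  H: 19
  F: 3
Molecular formula: C10H19F3.
DoU = (2C + 2 + N − H − X) / 2 = (2·10 + 2 + 0 − 19 − 3) / 2 = 0.

0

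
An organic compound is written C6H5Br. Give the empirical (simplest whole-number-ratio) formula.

Element totals:
  C: 6
  H: 5
  Br: 1
Molecular formula: C6H5Br.
gcd of subscripts (1, 6, 5) = 1, so the empirical formula equals the molecular formula.

C6H5Br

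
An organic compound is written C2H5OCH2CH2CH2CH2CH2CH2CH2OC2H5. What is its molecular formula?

Atom tally by fragment:
  C2H5OCH2 → C:3 H:7 O:1
  CH2 → C:1 H:2
  CH2 → C:1 H:2
  CH2 → C:1 H:2
  CH2 → C:1 H:2
  CH2 → C:1 H:2
  CH2OC2H5 → C:3 H:7 O:1
Element totals:
  C: 11
  H: 24
  O: 2

C11H24O2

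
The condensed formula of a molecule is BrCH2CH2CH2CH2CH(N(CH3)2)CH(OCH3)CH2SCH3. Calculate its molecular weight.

298.28 g/mol

Atom tally by fragment:
  BrCH2 → C:1 H:2 Br:1
  CH2 → C:1 H:2
  CH2 → C:1 H:2
  CH2 → C:1 H:2
  CH(N(CH3)2) → C:3 H:7 N:1
  CH(OCH3) → C:2 H:4 O:1
  CH2SCH3 → C:2 H:5 S:1
Element totals:
  C: 11
  H: 24
  Br: 1
  N: 1
  O: 1
  S: 1
Molecular formula: C11H24BrNOS.
  M = 11(12.011) + 24(1.008) + 79.904 + 14.007 + 15.999 + 32.06
    = 132.121 + 24.192 + 79.904 + 14.007 + 15.999 + 32.060 = 298.283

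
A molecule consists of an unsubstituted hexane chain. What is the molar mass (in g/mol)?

86.18 g/mol

Atom tally by fragment:
  CH3 → C:1 H:3
  CH2 → C:1 H:2
  CH2 → C:1 H:2
  CH2 → C:1 H:2
  CH2 → C:1 H:2
  CH3 → C:1 H:3
Element totals:
  C: 6
  H: 14
Molecular formula: C6H14.
  M = 6(12.011) + 14(1.008)
    = 72.066 + 14.112 = 86.178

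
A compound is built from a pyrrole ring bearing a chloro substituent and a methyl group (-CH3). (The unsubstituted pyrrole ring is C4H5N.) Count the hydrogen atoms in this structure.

Atom tally by fragment:
  pyrrole ring core → C:4 H:5 N:1
  (− 2 ring H displaced by substituents)
  + Cl → Cl:1
  + CH3 → C:1 H:3
Element totals:
  C: 5
  H: 6
  Cl: 1
  N: 1

6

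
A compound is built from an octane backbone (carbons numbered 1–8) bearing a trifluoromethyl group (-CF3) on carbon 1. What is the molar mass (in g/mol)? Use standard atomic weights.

Atom tally by fragment:
  F3CCH2 → C:2 H:2 F:3
  CH2 → C:1 H:2
  CH2 → C:1 H:2
  CH2 → C:1 H:2
  CH2 → C:1 H:2
  CH2 → C:1 H:2
  CH2 → C:1 H:2
  CH3 → C:1 H:3
Element totals:
  C: 9
  H: 17
  F: 3
Molecular formula: C9H17F3.
  M = 9(12.011) + 17(1.008) + 3(18.998)
    = 108.099 + 17.136 + 56.994 = 182.229

182.23 g/mol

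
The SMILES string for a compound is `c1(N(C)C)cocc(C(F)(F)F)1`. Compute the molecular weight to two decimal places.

Atom tally by fragment:
  furan ring core → C:4 H:4 O:1
  (− 2 ring H displaced by substituents)
  + N(CH3)2 → N:1 C:2 H:6
  + CF3 → C:1 F:3
Element totals:
  C: 7
  H: 8
  F: 3
  N: 1
  O: 1
Molecular formula: C7H8F3NO.
  M = 7(12.011) + 8(1.008) + 3(18.998) + 14.007 + 15.999
    = 84.077 + 8.064 + 56.994 + 14.007 + 15.999 = 179.141

179.14 g/mol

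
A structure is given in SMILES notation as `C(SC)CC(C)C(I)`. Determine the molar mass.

Atom tally by fragment:
  CH3SCH2 → C:2 H:5 S:1
  CH2 → C:1 H:2
  CH(CH3) → C:2 H:4
  CH2I → C:1 H:2 I:1
Element totals:
  C: 6
  H: 13
  I: 1
  S: 1
Molecular formula: C6H13IS.
  M = 6(12.011) + 13(1.008) + 126.904 + 32.06
    = 72.066 + 13.104 + 126.904 + 32.060 = 244.134

244.13 g/mol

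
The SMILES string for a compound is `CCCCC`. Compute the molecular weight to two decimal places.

72.15 g/mol

Atom tally by fragment:
  CH3 → C:1 H:3
  CH2 → C:1 H:2
  CH2 → C:1 H:2
  CH2 → C:1 H:2
  CH3 → C:1 H:3
Element totals:
  C: 5
  H: 12
Molecular formula: C5H12.
  M = 5(12.011) + 12(1.008)
    = 60.055 + 12.096 = 72.151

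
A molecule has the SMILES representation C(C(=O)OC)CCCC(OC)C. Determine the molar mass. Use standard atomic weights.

174.24 g/mol

Atom tally by fragment:
  CH3OOCCH2 → C:3 H:5 O:2
  CH2 → C:1 H:2
  CH2 → C:1 H:2
  CH2 → C:1 H:2
  CH(OCH3) → C:2 H:4 O:1
  CH3 → C:1 H:3
Element totals:
  C: 9
  H: 18
  O: 3
Molecular formula: C9H18O3.
  M = 9(12.011) + 18(1.008) + 3(15.999)
    = 108.099 + 18.144 + 47.997 = 174.240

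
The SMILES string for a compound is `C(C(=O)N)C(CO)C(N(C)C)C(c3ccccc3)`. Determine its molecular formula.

C14H22N2O2

Atom tally by fragment:
  H2NOCCH2 → C:2 H:4 O:1 N:1
  CH(CH2OH) → C:2 H:4 O:1
  CH(N(CH3)2) → C:3 H:7 N:1
  CH2C6H5 → C:7 H:7
Element totals:
  C: 14
  H: 22
  N: 2
  O: 2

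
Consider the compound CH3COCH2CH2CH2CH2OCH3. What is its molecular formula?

Atom tally by fragment:
  CH3COCH2 → C:3 H:5 O:1
  CH2 → C:1 H:2
  CH2 → C:1 H:2
  CH2OCH3 → C:2 H:5 O:1
Element totals:
  C: 7
  H: 14
  O: 2

C7H14O2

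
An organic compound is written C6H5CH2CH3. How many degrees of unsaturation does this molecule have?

Atom tally by fragment:
  C6H5CH2 → C:7 H:7
  CH3 → C:1 H:3
Element totals:
  C: 8
  H: 10
Molecular formula: C8H10.
DoU = (2C + 2 + N − H − X) / 2 = (2·8 + 2 + 0 − 10 − 0) / 2 = 4.

4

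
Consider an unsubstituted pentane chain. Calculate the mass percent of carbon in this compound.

83.24%

Atom tally by fragment:
  CH3 → C:1 H:3
  CH2 → C:1 H:2
  CH2 → C:1 H:2
  CH2 → C:1 H:2
  CH3 → C:1 H:3
Element totals:
  C: 5
  H: 12
Molecular formula: C5H12.
Molar mass = 72.151 g/mol.
Mass from C: 5 × 12.011 = 60.055 g/mol.
%C = 60.055 / 72.151 × 100 = 83.24%.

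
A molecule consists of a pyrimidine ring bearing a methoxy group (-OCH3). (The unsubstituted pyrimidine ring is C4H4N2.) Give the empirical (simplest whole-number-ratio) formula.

C5H6N2O

Atom tally by fragment:
  pyrimidine ring core → C:4 H:4 N:2
  (− 1 ring H displaced by substituents)
  + OCH3 → C:1 H:3 O:1
Element totals:
  C: 5
  H: 6
  N: 2
  O: 1
Molecular formula: C5H6N2O.
gcd of subscripts (5, 6, 2, 1) = 1, so the empirical formula equals the molecular formula.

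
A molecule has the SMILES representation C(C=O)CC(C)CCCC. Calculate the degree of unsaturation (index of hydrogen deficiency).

Atom tally by fragment:
  OHCCH2 → C:2 H:3 O:1
  CH2 → C:1 H:2
  CH(CH3) → C:2 H:4
  CH2 → C:1 H:2
  CH2 → C:1 H:2
  CH2 → C:1 H:2
  CH3 → C:1 H:3
Element totals:
  C: 9
  H: 18
  O: 1
Molecular formula: C9H18O.
DoU = (2C + 2 + N − H − X) / 2 = (2·9 + 2 + 0 − 18 − 0) / 2 = 1.

1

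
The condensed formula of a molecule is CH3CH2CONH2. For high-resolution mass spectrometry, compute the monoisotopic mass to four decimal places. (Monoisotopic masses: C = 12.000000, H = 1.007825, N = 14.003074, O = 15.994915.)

73.0528

Atom tally by fragment:
  CH3 → C:1 H:3
  CH2CONH2 → C:2 H:4 O:1 N:1
Element totals:
  C: 3
  H: 7
  N: 1
  O: 1
Molecular formula: C3H7NO.
  M = 3(12.0) + 7(1.007825) + 14.003074 + 15.994915
    = 36.000000 + 7.054775 + 14.003074 + 15.994915 = 73.052764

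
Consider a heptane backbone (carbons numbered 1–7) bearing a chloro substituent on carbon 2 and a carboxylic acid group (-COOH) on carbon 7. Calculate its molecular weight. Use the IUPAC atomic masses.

Atom tally by fragment:
  CH3 → C:1 H:3
  CH(Cl) → C:1 H:1 Cl:1
  CH2 → C:1 H:2
  CH2 → C:1 H:2
  CH2 → C:1 H:2
  CH2 → C:1 H:2
  CH2COOH → C:2 H:3 O:2
Element totals:
  C: 8
  H: 15
  Cl: 1
  O: 2
Molecular formula: C8H15ClO2.
  M = 8(12.011) + 15(1.008) + 35.45 + 2(15.999)
    = 96.088 + 15.120 + 35.450 + 31.998 = 178.656

178.66 g/mol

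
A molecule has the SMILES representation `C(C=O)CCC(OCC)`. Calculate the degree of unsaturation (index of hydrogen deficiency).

1

Atom tally by fragment:
  OHCCH2 → C:2 H:3 O:1
  CH2 → C:1 H:2
  CH2 → C:1 H:2
  CH2OC2H5 → C:3 H:7 O:1
Element totals:
  C: 7
  H: 14
  O: 2
Molecular formula: C7H14O2.
DoU = (2C + 2 + N − H − X) / 2 = (2·7 + 2 + 0 − 14 − 0) / 2 = 1.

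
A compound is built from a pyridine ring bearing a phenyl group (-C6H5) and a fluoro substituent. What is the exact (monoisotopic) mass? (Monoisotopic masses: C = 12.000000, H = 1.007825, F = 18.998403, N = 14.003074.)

Atom tally by fragment:
  pyridine ring core → C:5 H:5 N:1
  (− 2 ring H displaced by substituents)
  + C6H5 → C:6 H:5
  + F → F:1
Element totals:
  C: 11
  H: 8
  F: 1
  N: 1
Molecular formula: C11H8FN.
  M = 11(12.0) + 8(1.007825) + 18.998403 + 14.003074
    = 132.000000 + 8.062600 + 18.998403 + 14.003074 = 173.064077

173.0641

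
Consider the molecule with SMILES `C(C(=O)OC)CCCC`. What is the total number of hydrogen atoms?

Atom tally by fragment:
  CH3OOCCH2 → C:3 H:5 O:2
  CH2 → C:1 H:2
  CH2 → C:1 H:2
  CH2 → C:1 H:2
  CH3 → C:1 H:3
Element totals:
  C: 7
  H: 14
  O: 2

14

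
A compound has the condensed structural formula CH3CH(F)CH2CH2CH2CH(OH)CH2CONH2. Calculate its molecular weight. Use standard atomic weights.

Atom tally by fragment:
  CH3 → C:1 H:3
  CH(F) → C:1 H:1 F:1
  CH2 → C:1 H:2
  CH2 → C:1 H:2
  CH2 → C:1 H:2
  CH(OH) → C:1 H:2 O:1
  CH2CONH2 → C:2 H:4 O:1 N:1
Element totals:
  C: 8
  H: 16
  F: 1
  N: 1
  O: 2
Molecular formula: C8H16FNO2.
  M = 8(12.011) + 16(1.008) + 18.998 + 14.007 + 2(15.999)
    = 96.088 + 16.128 + 18.998 + 14.007 + 31.998 = 177.219

177.22 g/mol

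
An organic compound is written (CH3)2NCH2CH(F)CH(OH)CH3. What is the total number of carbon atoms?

6

Element totals:
  C: 6
  H: 14
  F: 1
  N: 1
  O: 1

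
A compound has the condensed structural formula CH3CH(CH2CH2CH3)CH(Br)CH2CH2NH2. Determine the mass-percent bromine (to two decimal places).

Atom tally by fragment:
  CH3 → C:1 H:3
  CH(CH2CH2CH3) → C:4 H:8
  CH(Br) → C:1 H:1 Br:1
  CH2 → C:1 H:2
  CH2NH2 → C:1 H:4 N:1
Element totals:
  C: 8
  H: 18
  Br: 1
  N: 1
Molecular formula: C8H18BrN.
Molar mass = 208.143 g/mol.
Mass from Br: 1 × 79.904 = 79.904 g/mol.
%Br = 79.904 / 208.143 × 100 = 38.39%.

38.39%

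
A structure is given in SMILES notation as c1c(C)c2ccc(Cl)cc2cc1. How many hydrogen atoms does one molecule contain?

9

Atom tally by fragment:
  naphthalene ring system core → C:10 H:8
  (− 2 ring H displaced by substituents)
  + CH3 → C:1 H:3
  + Cl → Cl:1
Element totals:
  C: 11
  H: 9
  Cl: 1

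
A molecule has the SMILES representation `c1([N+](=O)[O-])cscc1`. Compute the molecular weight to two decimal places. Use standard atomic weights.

129.13 g/mol

Atom tally by fragment:
  thiophene ring core → C:4 H:4 S:1
  (− 1 ring H displaced by substituents)
  + NO2 → N:1 O:2
Element totals:
  C: 4
  H: 3
  N: 1
  O: 2
  S: 1
Molecular formula: C4H3NO2S.
  M = 4(12.011) + 3(1.008) + 14.007 + 2(15.999) + 32.06
    = 48.044 + 3.024 + 14.007 + 31.998 + 32.060 = 129.133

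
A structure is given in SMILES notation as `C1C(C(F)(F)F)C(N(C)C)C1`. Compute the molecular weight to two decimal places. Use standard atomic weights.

Atom tally by fragment:
  cyclobutane ring core → C:4 H:8
  (− 2 ring H displaced by substituents)
  + CF3 → C:1 F:3
  + N(CH3)2 → N:1 C:2 H:6
Element totals:
  C: 7
  H: 12
  F: 3
  N: 1
Molecular formula: C7H12F3N.
  M = 7(12.011) + 12(1.008) + 3(18.998) + 14.007
    = 84.077 + 12.096 + 56.994 + 14.007 = 167.174

167.17 g/mol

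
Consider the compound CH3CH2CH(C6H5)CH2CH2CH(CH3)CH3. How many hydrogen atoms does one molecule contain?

Atom tally by fragment:
  CH3 → C:1 H:3
  CH2 → C:1 H:2
  CH(C6H5) → C:7 H:6
  CH2 → C:1 H:2
  CH2 → C:1 H:2
  CH(CH3) → C:2 H:4
  CH3 → C:1 H:3
Element totals:
  C: 14
  H: 22

22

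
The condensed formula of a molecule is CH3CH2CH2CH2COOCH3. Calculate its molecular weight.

116.16 g/mol

Atom tally by fragment:
  CH3 → C:1 H:3
  CH2 → C:1 H:2
  CH2 → C:1 H:2
  CH2COOCH3 → C:3 H:5 O:2
Element totals:
  C: 6
  H: 12
  O: 2
Molecular formula: C6H12O2.
  M = 6(12.011) + 12(1.008) + 2(15.999)
    = 72.066 + 12.096 + 31.998 = 116.160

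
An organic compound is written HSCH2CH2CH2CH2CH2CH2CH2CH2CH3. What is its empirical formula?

C9H20S

Atom tally by fragment:
  HSCH2 → C:1 H:3 S:1
  CH2 → C:1 H:2
  CH2 → C:1 H:2
  CH2 → C:1 H:2
  CH2 → C:1 H:2
  CH2 → C:1 H:2
  CH2 → C:1 H:2
  CH2 → C:1 H:2
  CH3 → C:1 H:3
Element totals:
  C: 9
  H: 20
  S: 1
Molecular formula: C9H20S.
gcd of subscripts (9, 20, 1) = 1, so the empirical formula equals the molecular formula.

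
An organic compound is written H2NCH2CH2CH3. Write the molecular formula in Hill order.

C3H9N

Atom tally by fragment:
  H2NCH2 → C:1 H:4 N:1
  CH2 → C:1 H:2
  CH3 → C:1 H:3
Element totals:
  C: 3
  H: 9
  N: 1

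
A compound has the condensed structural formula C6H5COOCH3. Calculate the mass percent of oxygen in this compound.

23.50%

Atom tally by fragment:
  benzene ring core → C:6 H:6
  (− 1 ring H displaced by substituents)
  + COOCH3 → C:2 H:3 O:2
Element totals:
  C: 8
  H: 8
  O: 2
Molecular formula: C8H8O2.
Molar mass = 136.150 g/mol.
Mass from O: 2 × 15.999 = 31.998 g/mol.
%O = 31.998 / 136.150 × 100 = 23.50%.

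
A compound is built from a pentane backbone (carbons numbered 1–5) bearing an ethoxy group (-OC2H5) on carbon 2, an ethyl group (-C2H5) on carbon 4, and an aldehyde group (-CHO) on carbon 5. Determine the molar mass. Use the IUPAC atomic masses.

172.27 g/mol

Atom tally by fragment:
  CH3 → C:1 H:3
  CH(OC2H5) → C:3 H:6 O:1
  CH2 → C:1 H:2
  CH(C2H5) → C:3 H:6
  CH2CHO → C:2 H:3 O:1
Element totals:
  C: 10
  H: 20
  O: 2
Molecular formula: C10H20O2.
  M = 10(12.011) + 20(1.008) + 2(15.999)
    = 120.110 + 20.160 + 31.998 = 172.268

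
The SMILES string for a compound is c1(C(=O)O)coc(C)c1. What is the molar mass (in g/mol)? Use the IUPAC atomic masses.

Atom tally by fragment:
  furan ring core → C:4 H:4 O:1
  (− 2 ring H displaced by substituents)
  + COOH → C:1 H:1 O:2
  + CH3 → C:1 H:3
Element totals:
  C: 6
  H: 6
  O: 3
Molecular formula: C6H6O3.
  M = 6(12.011) + 6(1.008) + 3(15.999)
    = 72.066 + 6.048 + 47.997 = 126.111

126.11 g/mol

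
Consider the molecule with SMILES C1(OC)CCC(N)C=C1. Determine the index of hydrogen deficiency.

2

Atom tally by fragment:
  cyclohexene ring core → C:6 H:10
  (− 2 ring H displaced by substituents)
  + OCH3 → C:1 H:3 O:1
  + NH2 → N:1 H:2
Element totals:
  C: 7
  H: 13
  N: 1
  O: 1
Molecular formula: C7H13NO.
DoU = (2C + 2 + N − H − X) / 2 = (2·7 + 2 + 1 − 13 − 0) / 2 = 2.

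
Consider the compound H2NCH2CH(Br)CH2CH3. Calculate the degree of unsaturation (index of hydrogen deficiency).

Atom tally by fragment:
  H2NCH2 → C:1 H:4 N:1
  CH(Br) → C:1 H:1 Br:1
  CH2 → C:1 H:2
  CH3 → C:1 H:3
Element totals:
  C: 4
  H: 10
  Br: 1
  N: 1
Molecular formula: C4H10BrN.
DoU = (2C + 2 + N − H − X) / 2 = (2·4 + 2 + 1 − 10 − 1) / 2 = 0.

0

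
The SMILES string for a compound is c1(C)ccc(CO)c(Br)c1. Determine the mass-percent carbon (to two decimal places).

47.79%

Atom tally by fragment:
  benzene ring core → C:6 H:6
  (− 3 ring H displaced by substituents)
  + CH3 → C:1 H:3
  + CH2OH → C:1 H:3 O:1
  + Br → Br:1
Element totals:
  C: 8
  H: 9
  Br: 1
  O: 1
Molecular formula: C8H9BrO.
Molar mass = 201.063 g/mol.
Mass from C: 8 × 12.011 = 96.088 g/mol.
%C = 96.088 / 201.063 × 100 = 47.79%.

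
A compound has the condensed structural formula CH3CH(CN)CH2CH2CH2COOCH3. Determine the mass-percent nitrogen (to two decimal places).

9.03%

Atom tally by fragment:
  CH3 → C:1 H:3
  CH(CN) → C:2 H:1 N:1
  CH2 → C:1 H:2
  CH2 → C:1 H:2
  CH2COOCH3 → C:3 H:5 O:2
Element totals:
  C: 8
  H: 13
  N: 1
  O: 2
Molecular formula: C8H13NO2.
Molar mass = 155.197 g/mol.
Mass from N: 1 × 14.007 = 14.007 g/mol.
%N = 14.007 / 155.197 × 100 = 9.03%.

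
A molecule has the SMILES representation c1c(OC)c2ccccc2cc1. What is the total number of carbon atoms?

11

Atom tally by fragment:
  naphthalene ring system core → C:10 H:8
  (− 1 ring H displaced by substituents)
  + OCH3 → C:1 H:3 O:1
Element totals:
  C: 11
  H: 10
  O: 1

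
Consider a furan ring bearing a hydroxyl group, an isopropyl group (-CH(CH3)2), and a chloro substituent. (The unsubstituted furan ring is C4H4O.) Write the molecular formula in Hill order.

Atom tally by fragment:
  furan ring core → C:4 H:4 O:1
  (− 3 ring H displaced by substituents)
  + OH → O:1 H:1
  + CH(CH3)2 → C:3 H:7
  + Cl → Cl:1
Element totals:
  C: 7
  H: 9
  Cl: 1
  O: 2

C7H9ClO2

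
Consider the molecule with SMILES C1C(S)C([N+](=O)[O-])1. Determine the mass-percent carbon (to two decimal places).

30.24%

Atom tally by fragment:
  cyclopropane ring core → C:3 H:6
  (− 2 ring H displaced by substituents)
  + SH → S:1 H:1
  + NO2 → N:1 O:2
Element totals:
  C: 3
  H: 5
  N: 1
  O: 2
  S: 1
Molecular formula: C3H5NO2S.
Molar mass = 119.138 g/mol.
Mass from C: 3 × 12.011 = 36.033 g/mol.
%C = 36.033 / 119.138 × 100 = 30.24%.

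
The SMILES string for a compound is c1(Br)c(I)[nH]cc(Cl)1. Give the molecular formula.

C4H2BrClIN

Atom tally by fragment:
  pyrrole ring core → C:4 H:5 N:1
  (− 3 ring H displaced by substituents)
  + Br → Br:1
  + I → I:1
  + Cl → Cl:1
Element totals:
  C: 4
  H: 2
  Br: 1
  Cl: 1
  I: 1
  N: 1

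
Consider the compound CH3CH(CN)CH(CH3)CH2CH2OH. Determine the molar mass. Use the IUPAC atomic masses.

127.19 g/mol

Atom tally by fragment:
  CH3 → C:1 H:3
  CH(CN) → C:2 H:1 N:1
  CH(CH3) → C:2 H:4
  CH2CH2OH → C:2 H:5 O:1
Element totals:
  C: 7
  H: 13
  N: 1
  O: 1
Molecular formula: C7H13NO.
  M = 7(12.011) + 13(1.008) + 14.007 + 15.999
    = 84.077 + 13.104 + 14.007 + 15.999 = 127.187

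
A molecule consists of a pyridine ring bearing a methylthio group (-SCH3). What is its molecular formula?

C6H7NS

Atom tally by fragment:
  pyridine ring core → C:5 H:5 N:1
  (− 1 ring H displaced by substituents)
  + SCH3 → C:1 H:3 S:1
Element totals:
  C: 6
  H: 7
  N: 1
  S: 1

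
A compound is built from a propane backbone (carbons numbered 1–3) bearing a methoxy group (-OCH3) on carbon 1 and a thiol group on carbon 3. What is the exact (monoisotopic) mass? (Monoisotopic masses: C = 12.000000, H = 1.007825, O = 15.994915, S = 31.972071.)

Atom tally by fragment:
  CH3OCH2 → C:2 H:5 O:1
  CH2 → C:1 H:2
  CH2SH → C:1 H:3 S:1
Element totals:
  C: 4
  H: 10
  O: 1
  S: 1
Molecular formula: C4H10OS.
  M = 4(12.0) + 10(1.007825) + 15.994915 + 31.972071
    = 48.000000 + 10.078250 + 15.994915 + 31.972071 = 106.045236

106.0452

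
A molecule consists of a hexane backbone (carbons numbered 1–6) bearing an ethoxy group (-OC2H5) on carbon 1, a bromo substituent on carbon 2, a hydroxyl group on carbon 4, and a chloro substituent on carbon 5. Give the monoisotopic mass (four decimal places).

258.0022

Atom tally by fragment:
  C2H5OCH2 → C:3 H:7 O:1
  CH(Br) → C:1 H:1 Br:1
  CH2 → C:1 H:2
  CH(OH) → C:1 H:2 O:1
  CH(Cl) → C:1 H:1 Cl:1
  CH3 → C:1 H:3
Element totals:
  C: 8
  H: 16
  Br: 1
  Cl: 1
  O: 2
Molecular formula: C8H16BrClO2.
  M = 8(12.0) + 16(1.007825) + 78.918338 + 34.968853 + 2(15.994915)
    = 96.000000 + 16.125200 + 78.918338 + 34.968853 + 31.989830 = 258.002221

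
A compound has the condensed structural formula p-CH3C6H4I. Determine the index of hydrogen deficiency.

4

Element totals:
  C: 7
  H: 7
  I: 1
Molecular formula: C7H7I.
DoU = (2C + 2 + N − H − X) / 2 = (2·7 + 2 + 0 − 7 − 1) / 2 = 4.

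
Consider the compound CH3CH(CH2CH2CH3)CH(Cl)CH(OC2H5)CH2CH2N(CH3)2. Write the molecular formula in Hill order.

Atom tally by fragment:
  CH3 → C:1 H:3
  CH(CH2CH2CH3) → C:4 H:8
  CH(Cl) → C:1 H:1 Cl:1
  CH(OC2H5) → C:3 H:6 O:1
  CH2 → C:1 H:2
  CH2N(CH3)2 → C:3 H:8 N:1
Element totals:
  C: 13
  H: 28
  Cl: 1
  N: 1
  O: 1

C13H28ClNO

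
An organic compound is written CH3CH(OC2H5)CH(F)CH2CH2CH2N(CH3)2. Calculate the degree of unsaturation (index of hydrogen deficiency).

Atom tally by fragment:
  CH3 → C:1 H:3
  CH(OC2H5) → C:3 H:6 O:1
  CH(F) → C:1 H:1 F:1
  CH2 → C:1 H:2
  CH2 → C:1 H:2
  CH2N(CH3)2 → C:3 H:8 N:1
Element totals:
  C: 10
  H: 22
  F: 1
  N: 1
  O: 1
Molecular formula: C10H22FNO.
DoU = (2C + 2 + N − H − X) / 2 = (2·10 + 2 + 1 − 22 − 1) / 2 = 0.

0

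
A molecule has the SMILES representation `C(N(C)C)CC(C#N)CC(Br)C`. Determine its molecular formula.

Atom tally by fragment:
  (CH3)2NCH2 → C:3 H:8 N:1
  CH2 → C:1 H:2
  CH(CN) → C:2 H:1 N:1
  CH2 → C:1 H:2
  CH(Br) → C:1 H:1 Br:1
  CH3 → C:1 H:3
Element totals:
  C: 9
  H: 17
  Br: 1
  N: 2

C9H17BrN2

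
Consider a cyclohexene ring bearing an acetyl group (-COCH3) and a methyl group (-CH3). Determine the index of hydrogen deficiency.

Atom tally by fragment:
  cyclohexene ring core → C:6 H:10
  (− 2 ring H displaced by substituents)
  + COCH3 → C:2 H:3 O:1
  + CH3 → C:1 H:3
Element totals:
  C: 9
  H: 14
  O: 1
Molecular formula: C9H14O.
DoU = (2C + 2 + N − H − X) / 2 = (2·9 + 2 + 0 − 14 − 0) / 2 = 3.

3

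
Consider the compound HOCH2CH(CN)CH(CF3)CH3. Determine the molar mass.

Atom tally by fragment:
  HOCH2 → C:1 H:3 O:1
  CH(CN) → C:2 H:1 N:1
  CH(CF3) → C:2 H:1 F:3
  CH3 → C:1 H:3
Element totals:
  C: 6
  H: 8
  F: 3
  N: 1
  O: 1
Molecular formula: C6H8F3NO.
  M = 6(12.011) + 8(1.008) + 3(18.998) + 14.007 + 15.999
    = 72.066 + 8.064 + 56.994 + 14.007 + 15.999 = 167.130

167.13 g/mol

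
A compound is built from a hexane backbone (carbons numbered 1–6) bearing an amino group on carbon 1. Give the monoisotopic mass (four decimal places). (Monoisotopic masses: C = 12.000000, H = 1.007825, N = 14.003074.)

101.1204

Atom tally by fragment:
  H2NCH2 → C:1 H:4 N:1
  CH2 → C:1 H:2
  CH2 → C:1 H:2
  CH2 → C:1 H:2
  CH2 → C:1 H:2
  CH3 → C:1 H:3
Element totals:
  C: 6
  H: 15
  N: 1
Molecular formula: C6H15N.
  M = 6(12.0) + 15(1.007825) + 14.003074
    = 72.000000 + 15.117375 + 14.003074 = 101.120449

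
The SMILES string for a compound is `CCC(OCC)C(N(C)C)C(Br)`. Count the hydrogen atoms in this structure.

Atom tally by fragment:
  CH3 → C:1 H:3
  CH2 → C:1 H:2
  CH(OC2H5) → C:3 H:6 O:1
  CH(N(CH3)2) → C:3 H:7 N:1
  CH2Br → C:1 H:2 Br:1
Element totals:
  C: 9
  H: 20
  Br: 1
  N: 1
  O: 1

20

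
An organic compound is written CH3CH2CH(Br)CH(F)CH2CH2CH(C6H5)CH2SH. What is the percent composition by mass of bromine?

25.03%

Atom tally by fragment:
  CH3 → C:1 H:3
  CH2 → C:1 H:2
  CH(Br) → C:1 H:1 Br:1
  CH(F) → C:1 H:1 F:1
  CH2 → C:1 H:2
  CH2 → C:1 H:2
  CH(C6H5) → C:7 H:6
  CH2SH → C:1 H:3 S:1
Element totals:
  C: 14
  H: 20
  Br: 1
  F: 1
  S: 1
Molecular formula: C14H20BrFS.
Molar mass = 319.276 g/mol.
Mass from Br: 1 × 79.904 = 79.904 g/mol.
%Br = 79.904 / 319.276 × 100 = 25.03%.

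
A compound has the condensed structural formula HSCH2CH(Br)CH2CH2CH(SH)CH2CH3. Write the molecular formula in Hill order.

C7H15BrS2

Atom tally by fragment:
  HSCH2 → C:1 H:3 S:1
  CH(Br) → C:1 H:1 Br:1
  CH2 → C:1 H:2
  CH2 → C:1 H:2
  CH(SH) → C:1 H:2 S:1
  CH2 → C:1 H:2
  CH3 → C:1 H:3
Element totals:
  C: 7
  H: 15
  Br: 1
  S: 2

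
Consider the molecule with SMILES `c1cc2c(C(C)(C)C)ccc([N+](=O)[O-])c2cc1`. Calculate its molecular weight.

229.28 g/mol

Atom tally by fragment:
  naphthalene ring system core → C:10 H:8
  (− 2 ring H displaced by substituents)
  + C(CH3)3 → C:4 H:9
  + NO2 → N:1 O:2
Element totals:
  C: 14
  H: 15
  N: 1
  O: 2
Molecular formula: C14H15NO2.
  M = 14(12.011) + 15(1.008) + 14.007 + 2(15.999)
    = 168.154 + 15.120 + 14.007 + 31.998 = 229.279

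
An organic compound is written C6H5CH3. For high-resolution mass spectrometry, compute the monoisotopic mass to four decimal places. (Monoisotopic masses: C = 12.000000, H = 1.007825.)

Element totals:
  C: 7
  H: 8
Molecular formula: C7H8.
  M = 7(12.0) + 8(1.007825)
    = 84.000000 + 8.062600 = 92.062600

92.0626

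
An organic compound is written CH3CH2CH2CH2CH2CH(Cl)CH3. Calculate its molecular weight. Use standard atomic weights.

134.65 g/mol

Atom tally by fragment:
  CH3 → C:1 H:3
  CH2 → C:1 H:2
  CH2 → C:1 H:2
  CH2 → C:1 H:2
  CH2 → C:1 H:2
  CH(Cl) → C:1 H:1 Cl:1
  CH3 → C:1 H:3
Element totals:
  C: 7
  H: 15
  Cl: 1
Molecular formula: C7H15Cl.
  M = 7(12.011) + 15(1.008) + 35.45
    = 84.077 + 15.120 + 35.450 = 134.647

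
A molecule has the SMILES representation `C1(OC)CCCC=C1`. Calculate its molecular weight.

Atom tally by fragment:
  cyclohexene ring core → C:6 H:10
  (− 1 ring H displaced by substituents)
  + OCH3 → C:1 H:3 O:1
Element totals:
  C: 7
  H: 12
  O: 1
Molecular formula: C7H12O.
  M = 7(12.011) + 12(1.008) + 15.999
    = 84.077 + 12.096 + 15.999 = 112.172

112.17 g/mol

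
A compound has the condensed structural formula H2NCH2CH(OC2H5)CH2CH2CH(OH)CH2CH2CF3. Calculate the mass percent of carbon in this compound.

Atom tally by fragment:
  H2NCH2 → C:1 H:4 N:1
  CH(OC2H5) → C:3 H:6 O:1
  CH2 → C:1 H:2
  CH2 → C:1 H:2
  CH(OH) → C:1 H:2 O:1
  CH2 → C:1 H:2
  CH2CF3 → C:2 H:2 F:3
Element totals:
  C: 10
  H: 20
  F: 3
  N: 1
  O: 2
Molecular formula: C10H20F3NO2.
Molar mass = 243.269 g/mol.
Mass from C: 10 × 12.011 = 120.110 g/mol.
%C = 120.110 / 243.269 × 100 = 49.37%.

49.37%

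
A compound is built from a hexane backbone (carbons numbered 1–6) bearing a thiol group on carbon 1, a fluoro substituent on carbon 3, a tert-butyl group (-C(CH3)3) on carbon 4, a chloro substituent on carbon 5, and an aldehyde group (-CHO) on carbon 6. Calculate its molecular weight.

254.79 g/mol

Atom tally by fragment:
  HSCH2 → C:1 H:3 S:1
  CH2 → C:1 H:2
  CH(F) → C:1 H:1 F:1
  CH(C(CH3)3) → C:5 H:10
  CH(Cl) → C:1 H:1 Cl:1
  CH2CHO → C:2 H:3 O:1
Element totals:
  C: 11
  H: 20
  Cl: 1
  F: 1
  O: 1
  S: 1
Molecular formula: C11H20ClFOS.
  M = 11(12.011) + 20(1.008) + 35.45 + 18.998 + 15.999 + 32.06
    = 132.121 + 20.160 + 35.450 + 18.998 + 15.999 + 32.060 = 254.788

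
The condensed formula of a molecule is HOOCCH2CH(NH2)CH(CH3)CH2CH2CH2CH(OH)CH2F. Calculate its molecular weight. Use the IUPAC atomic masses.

221.27 g/mol

Element totals:
  C: 10
  H: 20
  F: 1
  N: 1
  O: 3
Molecular formula: C10H20FNO3.
  M = 10(12.011) + 20(1.008) + 18.998 + 14.007 + 3(15.999)
    = 120.110 + 20.160 + 18.998 + 14.007 + 47.997 = 221.272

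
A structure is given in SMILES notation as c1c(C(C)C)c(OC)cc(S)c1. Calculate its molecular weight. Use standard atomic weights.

182.28 g/mol

Atom tally by fragment:
  benzene ring core → C:6 H:6
  (− 3 ring H displaced by substituents)
  + CH(CH3)2 → C:3 H:7
  + OCH3 → C:1 H:3 O:1
  + SH → S:1 H:1
Element totals:
  C: 10
  H: 14
  O: 1
  S: 1
Molecular formula: C10H14OS.
  M = 10(12.011) + 14(1.008) + 15.999 + 32.06
    = 120.110 + 14.112 + 15.999 + 32.060 = 182.281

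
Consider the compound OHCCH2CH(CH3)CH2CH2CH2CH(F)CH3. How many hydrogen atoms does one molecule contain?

17

Atom tally by fragment:
  OHCCH2 → C:2 H:3 O:1
  CH(CH3) → C:2 H:4
  CH2 → C:1 H:2
  CH2 → C:1 H:2
  CH2 → C:1 H:2
  CH(F) → C:1 H:1 F:1
  CH3 → C:1 H:3
Element totals:
  C: 9
  H: 17
  F: 1
  O: 1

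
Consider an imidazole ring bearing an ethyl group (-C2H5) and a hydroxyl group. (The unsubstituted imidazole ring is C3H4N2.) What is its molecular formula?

Atom tally by fragment:
  imidazole ring core → C:3 H:4 N:2
  (− 2 ring H displaced by substituents)
  + C2H5 → C:2 H:5
  + OH → O:1 H:1
Element totals:
  C: 5
  H: 8
  N: 2
  O: 1

C5H8N2O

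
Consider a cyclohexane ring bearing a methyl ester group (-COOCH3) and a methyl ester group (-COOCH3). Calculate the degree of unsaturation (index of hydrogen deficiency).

Atom tally by fragment:
  cyclohexane ring core → C:6 H:12
  (− 2 ring H displaced by substituents)
  + COOCH3 → C:2 H:3 O:2
  + COOCH3 → C:2 H:3 O:2
Element totals:
  C: 10
  H: 16
  O: 4
Molecular formula: C10H16O4.
DoU = (2C + 2 + N − H − X) / 2 = (2·10 + 2 + 0 − 16 − 0) / 2 = 3.

3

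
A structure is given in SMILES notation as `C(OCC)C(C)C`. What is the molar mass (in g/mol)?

102.18 g/mol

Atom tally by fragment:
  C2H5OCH2 → C:3 H:7 O:1
  CH(CH3) → C:2 H:4
  CH3 → C:1 H:3
Element totals:
  C: 6
  H: 14
  O: 1
Molecular formula: C6H14O.
  M = 6(12.011) + 14(1.008) + 15.999
    = 72.066 + 14.112 + 15.999 = 102.177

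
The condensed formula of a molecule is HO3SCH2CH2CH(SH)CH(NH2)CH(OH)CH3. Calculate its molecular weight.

229.31 g/mol

Atom tally by fragment:
  HO3SCH2 → C:1 H:3 S:1 O:3
  CH2 → C:1 H:2
  CH(SH) → C:1 H:2 S:1
  CH(NH2) → C:1 H:3 N:1
  CH(OH) → C:1 H:2 O:1
  CH3 → C:1 H:3
Element totals:
  C: 6
  H: 15
  N: 1
  O: 4
  S: 2
Molecular formula: C6H15NO4S2.
  M = 6(12.011) + 15(1.008) + 14.007 + 4(15.999) + 2(32.06)
    = 72.066 + 15.120 + 14.007 + 63.996 + 64.120 = 229.309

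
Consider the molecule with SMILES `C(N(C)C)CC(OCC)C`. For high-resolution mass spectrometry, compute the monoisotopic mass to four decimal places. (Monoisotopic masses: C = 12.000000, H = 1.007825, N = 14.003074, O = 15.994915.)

145.1467

Atom tally by fragment:
  (CH3)2NCH2 → C:3 H:8 N:1
  CH2 → C:1 H:2
  CH(OC2H5) → C:3 H:6 O:1
  CH3 → C:1 H:3
Element totals:
  C: 8
  H: 19
  N: 1
  O: 1
Molecular formula: C8H19NO.
  M = 8(12.0) + 19(1.007825) + 14.003074 + 15.994915
    = 96.000000 + 19.148675 + 14.003074 + 15.994915 = 145.146664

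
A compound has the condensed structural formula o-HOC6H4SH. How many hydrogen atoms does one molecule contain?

Atom tally by fragment:
  benzene ring core → C:6 H:6
  (− 2 ring H displaced by substituents)
  + OH → O:1 H:1
  + SH → S:1 H:1
Element totals:
  C: 6
  H: 6
  O: 1
  S: 1

6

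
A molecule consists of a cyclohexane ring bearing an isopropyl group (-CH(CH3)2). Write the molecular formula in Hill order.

C9H18

Atom tally by fragment:
  cyclohexane ring core → C:6 H:12
  (− 1 ring H displaced by substituents)
  + CH(CH3)2 → C:3 H:7
Element totals:
  C: 9
  H: 18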